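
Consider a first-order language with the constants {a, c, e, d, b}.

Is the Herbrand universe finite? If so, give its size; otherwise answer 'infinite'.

There are no function symbols, so every ground term is one of the 5 constants.
The Herbrand universe is {a, c, e, d, b}, which is finite with 5 elements.

5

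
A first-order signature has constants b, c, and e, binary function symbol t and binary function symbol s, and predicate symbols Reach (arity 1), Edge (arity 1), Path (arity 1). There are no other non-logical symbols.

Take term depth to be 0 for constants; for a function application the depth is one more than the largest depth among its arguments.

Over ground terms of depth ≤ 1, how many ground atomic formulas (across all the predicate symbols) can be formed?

63

First count ground terms of depth ≤ 1.
If N_k denotes the number of depth-≤k ground terms, the 3 constants give N_0 = 3, and each function symbol of arity r contributes N_{k-1}^r new terms at level k: N_k = 3 + N_{k-1}^2 + N_{k-1}^2.
N_0 = 3
N_1 = 3 + 3^2 + 3^2 = 21
So |H| = 21.
A ground atom is a predicate applied to a tuple of terms from H, so the count is the sum over predicates of |H|^arity:
  Reach: 21;  Edge: 21;  Path: 21
Total ground atoms: 21 + 21 + 21 = 63.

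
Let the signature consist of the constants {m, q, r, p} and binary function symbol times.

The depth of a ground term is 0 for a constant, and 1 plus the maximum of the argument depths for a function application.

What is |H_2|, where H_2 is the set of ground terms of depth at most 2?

404

Count level by level. With function symbols times/2, the terms of depth ≤ k are the 4 constants together with each function applied to depth-≤(k−1) tuples, so N_k = 4 + N_{k-1}^2.
N_0 = 4
N_1 = 4 + 4^2 = 20
N_2 = 4 + 20^2 = 404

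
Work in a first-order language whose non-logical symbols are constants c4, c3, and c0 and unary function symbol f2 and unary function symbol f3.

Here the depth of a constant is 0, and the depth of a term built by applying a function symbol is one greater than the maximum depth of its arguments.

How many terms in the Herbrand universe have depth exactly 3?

If N_k denotes the number of depth-≤k ground terms, the 3 constants give N_0 = 3, and each function symbol of arity r contributes N_{k-1}^r new terms at level k: N_k = 3 + N_{k-1} + N_{k-1}.
N_0 = 3
N_1 = 3 + 3 + 3 = 9
N_2 = 3 + 9 + 9 = 21
N_3 = 3 + 21 + 21 = 45
Terms of depth exactly 3: N_3 − N_2 = 45 − 21 = 24.

24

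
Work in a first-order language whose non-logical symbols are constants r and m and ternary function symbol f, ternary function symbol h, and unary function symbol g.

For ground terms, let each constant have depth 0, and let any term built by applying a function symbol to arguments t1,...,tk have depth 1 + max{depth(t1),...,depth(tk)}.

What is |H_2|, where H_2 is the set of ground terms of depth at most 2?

Count level by level. With function symbols f/3, h/3, g/1, the terms of depth ≤ k are the 2 constants together with each function applied to depth-≤(k−1) tuples, so N_k = 2 + N_{k-1}^3 + N_{k-1}^3 + N_{k-1}.
N_0 = 2
N_1 = 2 + 2^3 + 2^3 + 2 = 20
N_2 = 2 + 20^3 + 20^3 + 20 = 16022

16022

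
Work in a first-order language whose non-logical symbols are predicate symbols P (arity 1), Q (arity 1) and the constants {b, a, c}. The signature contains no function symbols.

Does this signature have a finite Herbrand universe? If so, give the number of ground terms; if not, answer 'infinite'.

3

There are no function symbols, so every ground term is one of the 3 constants.
The Herbrand universe is {b, a, c}, which is finite with 3 elements.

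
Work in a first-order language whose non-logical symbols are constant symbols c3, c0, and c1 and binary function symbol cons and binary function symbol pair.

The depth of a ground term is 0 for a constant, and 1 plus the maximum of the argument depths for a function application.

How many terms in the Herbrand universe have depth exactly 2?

Let N_k = |{terms of depth ≤ k}|. Then N_0 = 3 and N_k = 3 + N_{k-1}^2 + N_{k-1}^2 for k ≥ 1 (one summand per function symbol, arity giving the exponent).
N_0 = 3
N_1 = 3 + 3^2 + 3^2 = 21
N_2 = 3 + 21^2 + 21^2 = 885
Terms of depth exactly 2: N_2 − N_1 = 885 − 21 = 864.

864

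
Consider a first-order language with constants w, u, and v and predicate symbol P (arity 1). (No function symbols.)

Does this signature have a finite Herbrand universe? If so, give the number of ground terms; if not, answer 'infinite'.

There are no function symbols, so every ground term is one of the 3 constants.
The Herbrand universe is {w, u, v}, which is finite with 3 elements.

3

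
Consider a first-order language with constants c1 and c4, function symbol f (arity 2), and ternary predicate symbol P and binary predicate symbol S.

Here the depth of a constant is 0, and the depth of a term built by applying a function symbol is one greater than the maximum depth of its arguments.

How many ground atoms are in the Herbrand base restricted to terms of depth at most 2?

First count ground terms of depth ≤ 2.
Let N_k count ground terms of depth at most k. Each non-constant term of depth ≤ k is some function symbol applied to depth-≤(k−1) arguments, giving N_k = 2 + N_{k-1}^2.
N_0 = 2
N_1 = 2 + 2^2 = 6
N_2 = 2 + 6^2 = 38
So |H| = 38.
Ground atoms are formed by filling each argument slot of a predicate with a term from H, so an r-ary predicate gives |H|^r atoms:
  P: 38^3 = 54872;  S: 38^2 = 1444
Total ground atoms: 54872 + 1444 = 56316.

56316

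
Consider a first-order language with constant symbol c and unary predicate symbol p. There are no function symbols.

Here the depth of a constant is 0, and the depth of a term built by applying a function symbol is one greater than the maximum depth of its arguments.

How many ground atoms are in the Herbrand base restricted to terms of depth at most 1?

1

First count ground terms of depth ≤ 1.
With no function symbols every ground term is a constant, so there is exactly 1 ground term at every depth bound.
N_0 = 1
N_1 = 1
So |H| = 1.
Ground atoms are formed by filling each argument slot of a predicate with a term from H, so an r-ary predicate gives |H|^r atoms:
  p: 1
Total ground atoms: 1.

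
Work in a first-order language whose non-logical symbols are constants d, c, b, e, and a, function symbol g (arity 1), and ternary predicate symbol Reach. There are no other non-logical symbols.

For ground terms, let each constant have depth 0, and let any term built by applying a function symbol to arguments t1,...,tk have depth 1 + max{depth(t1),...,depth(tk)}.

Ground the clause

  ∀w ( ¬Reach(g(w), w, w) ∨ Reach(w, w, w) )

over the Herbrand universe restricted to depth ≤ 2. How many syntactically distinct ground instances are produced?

15

Ground terms of depth ≤ 2:
  Write N_k for the number of ground terms of depth ≤ k. A term of depth ≤ k is either a constant or a function symbol applied to arguments of depth ≤ k−1, so N_k = 5 + N_{k-1}.
  N_0 = 5
  N_1 = 5 + 5 = 10
  N_2 = 5 + 10 = 15
So there are 15 ground terms available for substitution.
The body mentions the single quantified variable w; since ground terms form a free algebra, no two substitutions collapse to the same formula.
Number of ground instances = 15.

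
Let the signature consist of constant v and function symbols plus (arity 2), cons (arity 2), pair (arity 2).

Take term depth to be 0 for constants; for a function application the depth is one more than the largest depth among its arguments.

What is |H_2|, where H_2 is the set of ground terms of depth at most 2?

49

If N_k denotes the number of depth-≤k ground terms, the 1 constant gives N_0 = 1, and each function symbol of arity r contributes N_{k-1}^r new terms at level k: N_k = 1 + N_{k-1}^2 + N_{k-1}^2 + N_{k-1}^2.
N_0 = 1
N_1 = 1 + 1^2 + 1^2 + 1^2 = 4
N_2 = 1 + 4^2 + 4^2 + 4^2 = 49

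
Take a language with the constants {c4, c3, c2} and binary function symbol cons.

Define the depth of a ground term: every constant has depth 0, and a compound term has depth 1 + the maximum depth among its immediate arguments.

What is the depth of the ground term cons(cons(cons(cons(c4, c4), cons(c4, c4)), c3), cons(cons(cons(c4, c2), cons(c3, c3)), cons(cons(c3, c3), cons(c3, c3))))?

4

depth(cons(c4, c4)) = 1 + max(0, 0) = 1
depth(cons(cons(c4, c4), cons(c4, c4))) = 1 + max(1, 1) = 2
depth(cons(cons(cons(c4, c4), cons(c4, c4)), c3)) = 1 + max(2, 0) = 3
depth(cons(c4, c2)) = 1 + max(0, 0) = 1
depth(cons(c3, c3)) = 1 + max(0, 0) = 1
depth(cons(cons(c4, c2), cons(c3, c3))) = 1 + max(1, 1) = 2
depth(cons(cons(c3, c3), cons(c3, c3))) = 1 + max(1, 1) = 2
depth(cons(cons(cons(c4, c2), cons(c3, c3)), cons(cons(c3, c3), cons(c3, c3)))) = 1 + max(2, 2) = 3
depth(cons(cons(cons(cons(c4, c4), cons(c4, c4)), c3), cons(cons(cons(c4, c2), cons(c3, c3)), cons(cons(c3, c3), cons(c3, c3))))) = 1 + max(3, 3) = 4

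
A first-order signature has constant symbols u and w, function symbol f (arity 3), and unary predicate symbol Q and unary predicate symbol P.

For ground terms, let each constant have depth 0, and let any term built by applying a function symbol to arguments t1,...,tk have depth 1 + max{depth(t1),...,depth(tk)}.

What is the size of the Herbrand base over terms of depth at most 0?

First count ground terms of depth ≤ 0.
If N_k denotes the number of depth-≤k ground terms, the 2 constants give N_0 = 2, and each function symbol of arity r contributes N_{k-1}^r new terms at level k: N_k = 2 + N_{k-1}^3.
N_0 = 2
Explicitly: u, w.
So |H| = 2.
For each predicate symbol, the number of ground atoms is |H| raised to its arity; summing:
  Q: 2;  P: 2
Total ground atoms: 2 + 2 = 4.

4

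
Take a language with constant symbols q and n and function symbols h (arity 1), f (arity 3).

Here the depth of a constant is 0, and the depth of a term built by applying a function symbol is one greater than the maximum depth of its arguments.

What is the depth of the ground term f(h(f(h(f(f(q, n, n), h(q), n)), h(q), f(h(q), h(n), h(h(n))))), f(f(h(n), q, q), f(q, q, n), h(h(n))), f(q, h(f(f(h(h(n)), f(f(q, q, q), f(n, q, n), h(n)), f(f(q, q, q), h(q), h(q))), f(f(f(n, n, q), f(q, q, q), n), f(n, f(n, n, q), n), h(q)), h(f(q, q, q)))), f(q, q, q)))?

depth(f(q, n, n)) = 1 + max(0, 0, 0) = 1
depth(h(q)) = 1 + depth(q) = 1 + 0 = 1
depth(f(f(q, n, n), h(q), n)) = 1 + max(1, 1, 0) = 2
depth(h(f(f(q, n, n), h(q), n))) = 1 + depth(f(f(q, n, n), h(q), n)) = 1 + 2 = 3
depth(h(n)) = 1 + depth(n) = 1 + 0 = 1
depth(h(h(n))) = 1 + depth(h(n)) = 1 + 1 = 2
depth(f(h(q), h(n), h(h(n)))) = 1 + max(1, 1, 2) = 3
depth(f(h(f(f(q, n, n), h(q), n)), h(q), f(h(q), h(n), h(h(n))))) = 1 + max(3, 1, 3) = 4
depth(h(f(h(f(f(q, n, n), h(q), n)), h(q), f(h(q), h(n), h(h(n)))))) = 1 + depth(f(h(f(f(q, n, n), h(q), n)), h(q), f(h(q), h(n), h(h(n))))) = 1 + 4 = 5
depth(f(h(n), q, q)) = 1 + max(1, 0, 0) = 2
depth(f(q, q, n)) = 1 + max(0, 0, 0) = 1
depth(f(f(h(n), q, q), f(q, q, n), h(h(n)))) = 1 + max(2, 1, 2) = 3
depth(f(q, q, q)) = 1 + max(0, 0, 0) = 1
depth(f(n, q, n)) = 1 + max(0, 0, 0) = 1
depth(f(f(q, q, q), f(n, q, n), h(n))) = 1 + max(1, 1, 1) = 2
depth(f(f(q, q, q), h(q), h(q))) = 1 + max(1, 1, 1) = 2
depth(f(h(h(n)), f(f(q, q, q), f(n, q, n), h(n)), f(f(q, q, q), h(q), h(q)))) = 1 + max(2, 2, 2) = 3
depth(f(n, n, q)) = 1 + max(0, 0, 0) = 1
depth(f(f(n, n, q), f(q, q, q), n)) = 1 + max(1, 1, 0) = 2
depth(f(n, f(n, n, q), n)) = 1 + max(0, 1, 0) = 2
depth(f(f(f(n, n, q), f(q, q, q), n), f(n, f(n, n, q), n), h(q))) = 1 + max(2, 2, 1) = 3
depth(h(f(q, q, q))) = 1 + depth(f(q, q, q)) = 1 + 1 = 2
depth(f(f(h(h(n)), f(f(q, q, q), f(n, q, n), h(n)), f(f(q, q, q), h(q), h(q))), f(f(f(n, n, q), f(q, q, q), n), f(n, f(n, n, q), n), h(q)), h(f(q, q, q)))) = 1 + max(3, 3, 2) = 4
depth(h(f(f(h(h(n)), f(f(q, q, q), f(n, q, n), h(n)), f(f(q, q, q), h(q), h(q))), f(f(f(n, n, q), f(q, q, q), n), f(n, f(n, n, q), n), h(q)), h(f(q, q, q))))) = 1 + depth(f(f(h(h(n)), f(f(q, q, q), f(n, q, n), h(n)), f(f(q, q, q), h(q), h(q))), f(f(f(n, n, q), f(q, q, q), n), f(n, f(n, n, q), n), h(q)), h(f(q, q, q)))) = 1 + 4 = 5
depth(f(q, h(f(f(h(h(n)), f(f(q, q, q), f(n, q, n), h(n)), f(f(q, q, q), h(q), h(q))), f(f(f(n, n, q), f(q, q, q), n), f(n, f(n, n, q), n), h(q)), h(f(q, q, q)))), f(q, q, q))) = 1 + max(0, 5, 1) = 6
depth(f(h(f(h(f(f(q, n, n), h(q), n)), h(q), f(h(q), h(n), h(h(n))))), f(f(h(n), q, q), f(q, q, n), h(h(n))), f(q, h(f(f(h(h(n)), f(f(q, q, q), f(n, q, n), h(n)), f(f(q, q, q), h(q), h(q))), f(f(f(n, n, q), f(q, q, q), n), f(n, f(n, n, q), n), h(q)), h(f(q, q, q)))), f(q, q, q)))) = 1 + max(5, 3, 6) = 7

7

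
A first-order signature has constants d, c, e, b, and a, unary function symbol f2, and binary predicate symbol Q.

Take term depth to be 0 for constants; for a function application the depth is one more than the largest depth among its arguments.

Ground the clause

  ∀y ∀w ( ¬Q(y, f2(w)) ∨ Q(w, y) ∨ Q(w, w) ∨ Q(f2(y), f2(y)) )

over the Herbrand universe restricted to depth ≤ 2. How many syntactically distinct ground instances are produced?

225

Ground terms of depth ≤ 2:
  If N_k denotes the number of depth-≤k ground terms, the 5 constants give N_0 = 5, and each function symbol of arity r contributes N_{k-1}^r new terms at level k: N_k = 5 + N_{k-1}.
  N_0 = 5
  N_1 = 5 + 5 = 10
  N_2 = 5 + 10 = 15
So there are 15 ground terms available for substitution.
The body mentions every one of the 2 quantified variables; since ground terms form a free algebra, no two substitutions collapse to the same formula.
Number of ground instances = 15^2 = 225.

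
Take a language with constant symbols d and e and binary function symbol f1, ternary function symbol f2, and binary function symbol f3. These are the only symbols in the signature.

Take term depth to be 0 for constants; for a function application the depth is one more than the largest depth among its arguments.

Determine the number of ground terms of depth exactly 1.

Write N_k for the number of ground terms of depth ≤ k. A term of depth ≤ k is either a constant or a function symbol applied to arguments of depth ≤ k−1, so N_k = 2 + N_{k-1}^2 + N_{k-1}^3 + N_{k-1}^2.
N_0 = 2
N_1 = 2 + 2^2 + 2^3 + 2^2 = 18
Terms of depth exactly 1: N_1 − N_0 = 18 − 2 = 16.

16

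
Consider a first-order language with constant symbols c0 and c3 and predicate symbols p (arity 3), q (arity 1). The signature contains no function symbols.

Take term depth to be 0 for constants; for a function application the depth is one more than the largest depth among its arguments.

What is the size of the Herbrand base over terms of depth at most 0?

First count ground terms of depth ≤ 0.
With no function symbols every ground term is a constant, so there are exactly 2 ground terms at every depth bound.
N_0 = 2
Explicitly: c0, c3.
So |H| = 2.
Each predicate of arity r yields |H|^r ground atoms (one per choice of an r-tuple from H):
  p: 2^3 = 8;  q: 2
Total ground atoms: 8 + 2 = 10.

10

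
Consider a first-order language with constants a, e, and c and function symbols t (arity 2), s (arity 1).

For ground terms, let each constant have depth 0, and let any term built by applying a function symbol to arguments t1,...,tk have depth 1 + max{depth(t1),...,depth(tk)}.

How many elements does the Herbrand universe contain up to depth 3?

If N_k denotes the number of depth-≤k ground terms, the 3 constants give N_0 = 3, and each function symbol of arity r contributes N_{k-1}^r new terms at level k: N_k = 3 + N_{k-1}^2 + N_{k-1}.
N_0 = 3
N_1 = 3 + 3^2 + 3 = 15
N_2 = 3 + 15^2 + 15 = 243
N_3 = 3 + 243^2 + 243 = 59295

59295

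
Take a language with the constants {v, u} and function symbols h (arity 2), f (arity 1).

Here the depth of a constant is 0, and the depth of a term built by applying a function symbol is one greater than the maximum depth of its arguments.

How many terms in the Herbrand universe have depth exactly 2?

Write N_k for the number of ground terms of depth ≤ k. A term of depth ≤ k is either a constant or a function symbol applied to arguments of depth ≤ k−1, so N_k = 2 + N_{k-1}^2 + N_{k-1}.
N_0 = 2
N_1 = 2 + 2^2 + 2 = 8
N_2 = 2 + 8^2 + 8 = 74
Terms of depth exactly 2: N_2 − N_1 = 74 − 8 = 66.

66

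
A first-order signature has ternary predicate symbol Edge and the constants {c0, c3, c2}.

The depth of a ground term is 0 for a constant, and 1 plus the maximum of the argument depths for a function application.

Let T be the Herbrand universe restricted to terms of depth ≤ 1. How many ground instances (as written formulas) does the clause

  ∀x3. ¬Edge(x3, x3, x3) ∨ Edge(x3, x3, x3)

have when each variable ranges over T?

3

Ground terms of depth ≤ 1:
  With no function symbols every ground term is a constant, so there are exactly 3 ground terms at every depth bound.
  N_0 = 3
  N_1 = 3
So there are 3 ground terms available for substitution.
The variable x3 ranges independently over the available ground terms, and distinct assignments produce distinct instances.
Number of ground instances = 3.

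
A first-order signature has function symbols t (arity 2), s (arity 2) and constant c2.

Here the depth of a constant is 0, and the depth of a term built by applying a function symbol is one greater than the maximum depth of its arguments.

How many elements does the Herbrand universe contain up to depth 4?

1045459

Let N_k = |{terms of depth ≤ k}|. Then N_0 = 1 and N_k = 1 + N_{k-1}^2 + N_{k-1}^2 for k ≥ 1 (one summand per function symbol, arity giving the exponent).
N_0 = 1
N_1 = 1 + 1^2 + 1^2 = 3
N_2 = 1 + 3^2 + 3^2 = 19
N_3 = 1 + 19^2 + 19^2 = 723
N_4 = 1 + 723^2 + 723^2 = 1045459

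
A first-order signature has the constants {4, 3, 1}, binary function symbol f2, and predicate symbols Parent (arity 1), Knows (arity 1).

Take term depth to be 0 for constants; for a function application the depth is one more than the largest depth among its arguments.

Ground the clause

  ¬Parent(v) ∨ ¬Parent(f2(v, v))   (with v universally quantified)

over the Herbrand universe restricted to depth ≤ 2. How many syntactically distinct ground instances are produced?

Ground terms of depth ≤ 2:
  If N_k denotes the number of depth-≤k ground terms, the 3 constants give N_0 = 3, and each function symbol of arity r contributes N_{k-1}^r new terms at level k: N_k = 3 + N_{k-1}^2.
  N_0 = 3
  N_1 = 3 + 3^2 = 12
  N_2 = 3 + 12^2 = 147
So there are 147 ground terms available for substitution.
There is 1 variable to instantiate (v),  occurring in at least one literal, so different choices give different ground instances.
Number of ground instances = 147.

147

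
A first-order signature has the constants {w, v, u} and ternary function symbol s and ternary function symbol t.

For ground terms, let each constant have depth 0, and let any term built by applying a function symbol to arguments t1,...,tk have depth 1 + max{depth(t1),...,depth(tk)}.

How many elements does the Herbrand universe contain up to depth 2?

370389

If N_k denotes the number of depth-≤k ground terms, the 3 constants give N_0 = 3, and each function symbol of arity r contributes N_{k-1}^r new terms at level k: N_k = 3 + N_{k-1}^3 + N_{k-1}^3.
N_0 = 3
N_1 = 3 + 3^3 + 3^3 = 57
N_2 = 3 + 57^3 + 57^3 = 370389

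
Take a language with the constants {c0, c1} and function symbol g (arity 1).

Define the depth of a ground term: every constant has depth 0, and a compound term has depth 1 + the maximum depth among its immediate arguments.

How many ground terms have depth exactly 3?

2

Let N_k count ground terms of depth at most k. Each non-constant term of depth ≤ k is some function symbol applied to depth-≤(k−1) arguments, giving N_k = 2 + N_{k-1}.
N_0 = 2
N_1 = 2 + 2 = 4
N_2 = 2 + 4 = 6
N_3 = 2 + 6 = 8
Terms of depth exactly 3: N_3 − N_2 = 8 − 6 = 2.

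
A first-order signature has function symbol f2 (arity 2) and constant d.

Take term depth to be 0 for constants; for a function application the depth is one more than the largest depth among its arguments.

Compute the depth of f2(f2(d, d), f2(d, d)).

depth(f2(d, d)) = 1 + max(0, 0) = 1
depth(f2(f2(d, d), f2(d, d))) = 1 + max(1, 1) = 2

2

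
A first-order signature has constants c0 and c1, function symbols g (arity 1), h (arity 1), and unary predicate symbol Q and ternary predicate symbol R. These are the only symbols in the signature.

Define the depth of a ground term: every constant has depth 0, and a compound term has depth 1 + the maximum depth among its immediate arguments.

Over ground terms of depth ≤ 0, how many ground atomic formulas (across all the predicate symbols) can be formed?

10

First count ground terms of depth ≤ 0.
Let N_k = |{terms of depth ≤ k}|. Then N_0 = 2 and N_k = 2 + N_{k-1} + N_{k-1} for k ≥ 1 (one summand per function symbol, arity giving the exponent).
N_0 = 2
Explicitly: c0, c1.
So |H| = 2.
Ground atoms are formed by filling each argument slot of a predicate with a term from H, so an r-ary predicate gives |H|^r atoms:
  Q: 2;  R: 2^3 = 8
Total ground atoms: 2 + 8 = 10.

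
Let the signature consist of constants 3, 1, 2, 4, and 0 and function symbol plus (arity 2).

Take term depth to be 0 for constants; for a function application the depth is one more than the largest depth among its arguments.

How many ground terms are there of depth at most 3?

819030

Count level by level. With function symbols plus/2, the terms of depth ≤ k are the 5 constants together with each function applied to depth-≤(k−1) tuples, so N_k = 5 + N_{k-1}^2.
N_0 = 5
N_1 = 5 + 5^2 = 30
N_2 = 5 + 30^2 = 905
N_3 = 5 + 905^2 = 819030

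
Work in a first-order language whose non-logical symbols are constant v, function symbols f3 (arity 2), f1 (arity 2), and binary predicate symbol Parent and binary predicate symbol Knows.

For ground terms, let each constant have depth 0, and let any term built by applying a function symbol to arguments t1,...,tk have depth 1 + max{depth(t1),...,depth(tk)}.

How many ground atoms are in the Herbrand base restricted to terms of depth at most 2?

722

First count ground terms of depth ≤ 2.
Write N_k for the number of ground terms of depth ≤ k. A term of depth ≤ k is either a constant or a function symbol applied to arguments of depth ≤ k−1, so N_k = 1 + N_{k-1}^2 + N_{k-1}^2.
N_0 = 1
N_1 = 1 + 1^2 + 1^2 = 3
N_2 = 1 + 3^2 + 3^2 = 19
So |H| = 19.
Each predicate of arity r yields |H|^r ground atoms (one per choice of an r-tuple from H):
  Parent: 19^2 = 361;  Knows: 19^2 = 361
Total ground atoms: 361 + 361 = 722.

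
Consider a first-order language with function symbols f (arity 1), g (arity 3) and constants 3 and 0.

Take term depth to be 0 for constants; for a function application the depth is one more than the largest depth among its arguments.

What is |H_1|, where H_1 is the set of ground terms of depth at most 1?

Let N_k count ground terms of depth at most k. Each non-constant term of depth ≤ k is some function symbol applied to depth-≤(k−1) arguments, giving N_k = 2 + N_{k-1} + N_{k-1}^3.
N_0 = 2
N_1 = 2 + 2 + 2^3 = 12
Explicitly: 3, 0, f(3), f(0), g(3, 3, 3), g(3, 3, 0), g(3, 0, 3), g(3, 0, 0), g(0, 3, 3), g(0, 3, 0), g(0, 0, 3), g(0, 0, 0).

12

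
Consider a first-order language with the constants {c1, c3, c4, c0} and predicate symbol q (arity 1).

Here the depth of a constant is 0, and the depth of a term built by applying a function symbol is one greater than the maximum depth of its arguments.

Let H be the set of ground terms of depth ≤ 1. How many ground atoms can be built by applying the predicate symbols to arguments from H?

First count ground terms of depth ≤ 1.
With no function symbols every ground term is a constant, so there are exactly 4 ground terms at every depth bound.
N_0 = 4
N_1 = 4
Explicitly: c1, c3, c4, c0.
So |H| = 4.
Ground atoms are formed by filling each argument slot of a predicate with a term from H, so an r-ary predicate gives |H|^r atoms:
  q: 4
Total ground atoms: 4.

4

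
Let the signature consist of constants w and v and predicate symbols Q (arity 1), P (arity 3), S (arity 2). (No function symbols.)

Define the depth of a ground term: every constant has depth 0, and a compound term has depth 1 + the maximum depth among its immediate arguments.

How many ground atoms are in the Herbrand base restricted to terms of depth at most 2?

14

First count ground terms of depth ≤ 2.
With no function symbols every ground term is a constant, so there are exactly 2 ground terms at every depth bound.
N_0 = 2
N_1 = 2
N_2 = 2
Explicitly: w, v.
So |H| = 2.
A ground atom is a predicate applied to a tuple of terms from H, so the count is the sum over predicates of |H|^arity:
  Q: 2;  P: 2^3 = 8;  S: 2^2 = 4
Total ground atoms: 2 + 8 + 4 = 14.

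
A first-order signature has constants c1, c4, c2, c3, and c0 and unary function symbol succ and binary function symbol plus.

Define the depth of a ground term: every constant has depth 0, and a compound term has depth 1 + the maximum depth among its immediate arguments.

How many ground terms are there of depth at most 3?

1601495

If N_k denotes the number of depth-≤k ground terms, the 5 constants give N_0 = 5, and each function symbol of arity r contributes N_{k-1}^r new terms at level k: N_k = 5 + N_{k-1} + N_{k-1}^2.
N_0 = 5
N_1 = 5 + 5 + 5^2 = 35
N_2 = 5 + 35 + 35^2 = 1265
N_3 = 5 + 1265 + 1265^2 = 1601495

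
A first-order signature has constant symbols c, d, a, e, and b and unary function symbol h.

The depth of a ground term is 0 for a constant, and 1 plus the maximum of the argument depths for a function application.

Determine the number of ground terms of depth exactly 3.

5

Let N_k count ground terms of depth at most k. Each non-constant term of depth ≤ k is some function symbol applied to depth-≤(k−1) arguments, giving N_k = 5 + N_{k-1}.
N_0 = 5
N_1 = 5 + 5 = 10
N_2 = 5 + 10 = 15
N_3 = 5 + 15 = 20
Terms of depth exactly 3: N_3 − N_2 = 20 − 15 = 5.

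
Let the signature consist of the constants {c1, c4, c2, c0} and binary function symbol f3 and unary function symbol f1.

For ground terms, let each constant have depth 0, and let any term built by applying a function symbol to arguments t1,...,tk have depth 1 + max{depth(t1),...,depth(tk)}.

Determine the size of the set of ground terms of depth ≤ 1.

24

Write N_k for the number of ground terms of depth ≤ k. A term of depth ≤ k is either a constant or a function symbol applied to arguments of depth ≤ k−1, so N_k = 4 + N_{k-1}^2 + N_{k-1}.
N_0 = 4
N_1 = 4 + 4^2 + 4 = 24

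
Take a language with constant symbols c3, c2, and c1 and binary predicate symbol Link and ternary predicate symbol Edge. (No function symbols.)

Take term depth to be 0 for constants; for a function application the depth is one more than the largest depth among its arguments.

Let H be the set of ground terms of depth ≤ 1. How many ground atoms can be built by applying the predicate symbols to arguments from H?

First count ground terms of depth ≤ 1.
With no function symbols every ground term is a constant, so there are exactly 3 ground terms at every depth bound.
N_0 = 3
N_1 = 3
Explicitly: c3, c2, c1.
So |H| = 3.
Each predicate of arity r yields |H|^r ground atoms (one per choice of an r-tuple from H):
  Link: 3^2 = 9;  Edge: 3^3 = 27
Total ground atoms: 9 + 27 = 36.

36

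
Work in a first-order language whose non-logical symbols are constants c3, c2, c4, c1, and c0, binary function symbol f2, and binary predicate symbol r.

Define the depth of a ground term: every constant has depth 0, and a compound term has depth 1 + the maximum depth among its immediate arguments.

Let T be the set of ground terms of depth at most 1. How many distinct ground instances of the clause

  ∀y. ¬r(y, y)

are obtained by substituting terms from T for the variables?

Ground terms of depth ≤ 1:
  Write N_k for the number of ground terms of depth ≤ k. A term of depth ≤ k is either a constant or a function symbol applied to arguments of depth ≤ k−1, so N_k = 5 + N_{k-1}^2.
  N_0 = 5
  N_1 = 5 + 5^2 = 30
So there are 30 ground terms available for substitution.
There is 1 variable to instantiate (y),  occurring in at least one literal, so different choices give different ground instances.
Number of ground instances = 30.

30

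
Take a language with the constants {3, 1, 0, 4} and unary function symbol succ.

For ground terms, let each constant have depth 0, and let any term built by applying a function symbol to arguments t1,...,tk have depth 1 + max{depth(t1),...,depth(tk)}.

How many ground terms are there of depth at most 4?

20

Let N_k = |{terms of depth ≤ k}|. Then N_0 = 4 and N_k = 4 + N_{k-1} for k ≥ 1 (one summand per function symbol, arity giving the exponent).
N_0 = 4
N_1 = 4 + 4 = 8
N_2 = 4 + 8 = 12
N_3 = 4 + 12 = 16
N_4 = 4 + 16 = 20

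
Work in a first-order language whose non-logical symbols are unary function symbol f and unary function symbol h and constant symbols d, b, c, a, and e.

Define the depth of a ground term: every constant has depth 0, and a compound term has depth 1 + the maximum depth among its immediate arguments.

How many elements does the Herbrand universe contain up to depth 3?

Let N_k count ground terms of depth at most k. Each non-constant term of depth ≤ k is some function symbol applied to depth-≤(k−1) arguments, giving N_k = 5 + N_{k-1} + N_{k-1}.
N_0 = 5
N_1 = 5 + 5 + 5 = 15
N_2 = 5 + 15 + 15 = 35
N_3 = 5 + 35 + 35 = 75

75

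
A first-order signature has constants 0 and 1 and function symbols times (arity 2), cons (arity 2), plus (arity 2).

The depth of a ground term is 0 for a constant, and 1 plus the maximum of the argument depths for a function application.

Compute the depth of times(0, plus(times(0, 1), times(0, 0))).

3

depth(times(0, 1)) = 1 + max(0, 0) = 1
depth(times(0, 0)) = 1 + max(0, 0) = 1
depth(plus(times(0, 1), times(0, 0))) = 1 + max(1, 1) = 2
depth(times(0, plus(times(0, 1), times(0, 0)))) = 1 + max(0, 2) = 3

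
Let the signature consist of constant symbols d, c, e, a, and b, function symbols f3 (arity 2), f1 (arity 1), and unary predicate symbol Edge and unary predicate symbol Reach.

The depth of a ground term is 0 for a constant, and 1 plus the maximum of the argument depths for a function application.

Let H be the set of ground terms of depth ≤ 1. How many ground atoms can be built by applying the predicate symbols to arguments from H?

First count ground terms of depth ≤ 1.
Let N_k = |{terms of depth ≤ k}|. Then N_0 = 5 and N_k = 5 + N_{k-1}^2 + N_{k-1} for k ≥ 1 (one summand per function symbol, arity giving the exponent).
N_0 = 5
N_1 = 5 + 5^2 + 5 = 35
So |H| = 35.
For each predicate symbol, the number of ground atoms is |H| raised to its arity; summing:
  Edge: 35;  Reach: 35
Total ground atoms: 35 + 35 = 70.

70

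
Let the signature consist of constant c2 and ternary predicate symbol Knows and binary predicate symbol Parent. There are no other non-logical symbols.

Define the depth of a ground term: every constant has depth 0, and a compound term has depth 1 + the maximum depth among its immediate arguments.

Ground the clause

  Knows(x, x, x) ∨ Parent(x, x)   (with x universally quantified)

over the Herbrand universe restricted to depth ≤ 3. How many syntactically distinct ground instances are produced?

1

Ground terms of depth ≤ 3:
  With no function symbols every ground term is a constant, so there is exactly 1 ground term at every depth bound.
  N_0 = 1
  N_1 = 1
  N_2 = 1
  N_3 = 1
  Explicitly: c2.
So there is exactly 1 ground term available for substitution.
The variable x ranges independently over the available ground terms, and distinct assignments produce distinct instances.
Number of ground instances = 1.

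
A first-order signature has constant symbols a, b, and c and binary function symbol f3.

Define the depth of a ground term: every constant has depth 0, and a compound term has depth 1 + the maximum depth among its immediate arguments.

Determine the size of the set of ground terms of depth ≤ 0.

3

If N_k denotes the number of depth-≤k ground terms, the 3 constants give N_0 = 3, and each function symbol of arity r contributes N_{k-1}^r new terms at level k: N_k = 3 + N_{k-1}^2.
N_0 = 3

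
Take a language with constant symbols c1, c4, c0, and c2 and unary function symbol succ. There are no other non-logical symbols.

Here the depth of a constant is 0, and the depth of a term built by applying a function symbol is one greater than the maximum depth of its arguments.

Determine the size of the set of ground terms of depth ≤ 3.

Write N_k for the number of ground terms of depth ≤ k. A term of depth ≤ k is either a constant or a function symbol applied to arguments of depth ≤ k−1, so N_k = 4 + N_{k-1}.
N_0 = 4
N_1 = 4 + 4 = 8
N_2 = 4 + 8 = 12
N_3 = 4 + 12 = 16

16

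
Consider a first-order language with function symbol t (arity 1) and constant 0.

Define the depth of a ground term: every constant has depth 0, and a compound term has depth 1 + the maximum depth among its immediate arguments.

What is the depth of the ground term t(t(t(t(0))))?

depth(t(0)) = 1 + depth(0) = 1 + 0 = 1
depth(t(t(0))) = 1 + depth(t(0)) = 1 + 1 = 2
depth(t(t(t(0)))) = 1 + depth(t(t(0))) = 1 + 2 = 3
depth(t(t(t(t(0))))) = 1 + depth(t(t(t(0)))) = 1 + 3 = 4

4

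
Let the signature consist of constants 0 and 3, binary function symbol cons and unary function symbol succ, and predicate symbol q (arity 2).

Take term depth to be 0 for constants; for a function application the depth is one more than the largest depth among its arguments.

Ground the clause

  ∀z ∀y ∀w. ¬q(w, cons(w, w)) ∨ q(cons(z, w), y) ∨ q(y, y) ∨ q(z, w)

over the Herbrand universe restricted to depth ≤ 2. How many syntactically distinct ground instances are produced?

405224

Ground terms of depth ≤ 2:
  Let N_k = |{terms of depth ≤ k}|. Then N_0 = 2 and N_k = 2 + N_{k-1}^2 + N_{k-1} for k ≥ 1 (one summand per function symbol, arity giving the exponent).
  N_0 = 2
  N_1 = 2 + 2^2 + 2 = 8
  N_2 = 2 + 8^2 + 8 = 74
So there are 74 ground terms available for substitution.
Each of z, y, w ranges independently over the available ground terms, and distinct assignments produce distinct instances.
Number of ground instances = 74^3 = 405224.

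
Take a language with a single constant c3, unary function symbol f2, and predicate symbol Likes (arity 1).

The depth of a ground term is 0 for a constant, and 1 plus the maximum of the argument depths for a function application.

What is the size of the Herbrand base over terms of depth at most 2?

3

First count ground terms of depth ≤ 2.
Write N_k for the number of ground terms of depth ≤ k. A term of depth ≤ k is either a constant or a function symbol applied to arguments of depth ≤ k−1, so N_k = 1 + N_{k-1}.
N_0 = 1
N_1 = 1 + 1 = 2
N_2 = 1 + 2 = 3
So |H| = 3.
For each predicate symbol, the number of ground atoms is |H| raised to its arity; summing:
  Likes: 3
Total ground atoms: 3.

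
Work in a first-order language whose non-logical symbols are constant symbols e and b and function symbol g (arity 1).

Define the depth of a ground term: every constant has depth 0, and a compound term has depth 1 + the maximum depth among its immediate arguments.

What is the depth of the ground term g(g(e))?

2

depth(g(e)) = 1 + depth(e) = 1 + 0 = 1
depth(g(g(e))) = 1 + depth(g(e)) = 1 + 1 = 2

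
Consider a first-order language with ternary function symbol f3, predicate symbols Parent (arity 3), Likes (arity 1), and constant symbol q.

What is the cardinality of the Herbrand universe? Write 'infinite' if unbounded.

infinite

The signature has at least one function symbol (f3, arity 3) and at least one constant (q).
Iterating f3 gives infinitely many distinct ground terms: q, f3(q, q, q), f3(f3(q, q, q), f3(q, q, q), f3(q, q, q)), ...
So the Herbrand universe is infinite.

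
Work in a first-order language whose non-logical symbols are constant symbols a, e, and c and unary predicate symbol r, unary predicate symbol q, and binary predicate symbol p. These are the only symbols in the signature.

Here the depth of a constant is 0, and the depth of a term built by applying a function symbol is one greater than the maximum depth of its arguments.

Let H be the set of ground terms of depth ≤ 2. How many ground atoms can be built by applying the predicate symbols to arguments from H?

15

First count ground terms of depth ≤ 2.
With no function symbols every ground term is a constant, so there are exactly 3 ground terms at every depth bound.
N_0 = 3
N_1 = 3
N_2 = 3
So |H| = 3.
Each predicate of arity r yields |H|^r ground atoms (one per choice of an r-tuple from H):
  r: 3;  q: 3;  p: 3^2 = 9
Total ground atoms: 3 + 3 + 9 = 15.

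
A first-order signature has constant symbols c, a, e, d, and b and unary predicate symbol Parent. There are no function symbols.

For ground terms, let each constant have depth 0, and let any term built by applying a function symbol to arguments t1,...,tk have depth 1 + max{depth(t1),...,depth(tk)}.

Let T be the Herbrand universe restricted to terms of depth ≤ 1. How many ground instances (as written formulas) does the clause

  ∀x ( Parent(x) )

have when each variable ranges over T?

5

Ground terms of depth ≤ 1:
  With no function symbols every ground term is a constant, so there are exactly 5 ground terms at every depth bound.
  N_0 = 5
  N_1 = 5
  Explicitly: c, a, e, d, b.
So there are 5 ground terms available for substitution.
The clause has 1 distinct variable (x), which appears in the body. In the free term algebra distinct substitutions yield syntactically distinct ground instances.
Number of ground instances = 5.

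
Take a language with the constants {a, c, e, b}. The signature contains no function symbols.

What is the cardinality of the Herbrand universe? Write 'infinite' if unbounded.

4

There are no function symbols, so every ground term is one of the 4 constants.
The Herbrand universe is {a, c, e, b}, which is finite with 4 elements.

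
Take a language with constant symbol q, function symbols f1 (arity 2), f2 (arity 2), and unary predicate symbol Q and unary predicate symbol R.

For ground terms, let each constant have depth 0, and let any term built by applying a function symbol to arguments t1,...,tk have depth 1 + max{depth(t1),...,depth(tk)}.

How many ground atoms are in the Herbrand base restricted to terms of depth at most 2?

38

First count ground terms of depth ≤ 2.
Let N_k = |{terms of depth ≤ k}|. Then N_0 = 1 and N_k = 1 + N_{k-1}^2 + N_{k-1}^2 for k ≥ 1 (one summand per function symbol, arity giving the exponent).
N_0 = 1
N_1 = 1 + 1^2 + 1^2 = 3
N_2 = 1 + 3^2 + 3^2 = 19
So |H| = 19.
Each predicate of arity r yields |H|^r ground atoms (one per choice of an r-tuple from H):
  Q: 19;  R: 19
Total ground atoms: 19 + 19 = 38.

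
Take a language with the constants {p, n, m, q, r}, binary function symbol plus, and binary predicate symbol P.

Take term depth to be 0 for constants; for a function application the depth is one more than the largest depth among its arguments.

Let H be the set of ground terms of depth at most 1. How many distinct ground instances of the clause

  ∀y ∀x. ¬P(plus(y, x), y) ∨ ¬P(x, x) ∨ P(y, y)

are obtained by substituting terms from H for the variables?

Ground terms of depth ≤ 1:
  Let N_k count ground terms of depth at most k. Each non-constant term of depth ≤ k is some function symbol applied to depth-≤(k−1) arguments, giving N_k = 5 + N_{k-1}^2.
  N_0 = 5
  N_1 = 5 + 5^2 = 30
So there are 30 ground terms available for substitution.
The clause has 2 distinct variables (y, x), each appearing in the body. In the free term algebra distinct substitutions yield syntactically distinct ground instances.
Number of ground instances = 30^2 = 900.

900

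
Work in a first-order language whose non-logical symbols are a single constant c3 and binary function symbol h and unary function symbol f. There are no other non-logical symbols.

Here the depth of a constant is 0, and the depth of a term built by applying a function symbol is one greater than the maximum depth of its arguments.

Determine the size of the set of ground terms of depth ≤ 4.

Write N_k for the number of ground terms of depth ≤ k. A term of depth ≤ k is either a constant or a function symbol applied to arguments of depth ≤ k−1, so N_k = 1 + N_{k-1}^2 + N_{k-1}.
N_0 = 1
N_1 = 1 + 1^2 + 1 = 3
N_2 = 1 + 3^2 + 3 = 13
N_3 = 1 + 13^2 + 13 = 183
N_4 = 1 + 183^2 + 183 = 33673

33673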